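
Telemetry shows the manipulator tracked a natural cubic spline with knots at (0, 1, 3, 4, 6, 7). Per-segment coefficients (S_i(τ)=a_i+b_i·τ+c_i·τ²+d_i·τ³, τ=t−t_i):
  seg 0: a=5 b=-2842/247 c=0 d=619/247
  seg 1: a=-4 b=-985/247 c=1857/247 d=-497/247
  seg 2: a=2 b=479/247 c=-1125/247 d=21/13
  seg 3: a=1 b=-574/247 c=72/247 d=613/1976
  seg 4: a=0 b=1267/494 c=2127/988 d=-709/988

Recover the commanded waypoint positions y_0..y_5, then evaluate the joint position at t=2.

y_0 = S_0(0) = a_0 = 5
y_1 = S_1(0) = a_1 = -4
y_2 = S_2(0) = a_2 = 2
y_3 = S_3(0) = a_3 = 1
y_4 = S_4(0) = a_4 = 0
y_5 = S_4(1) = 4
t_q=2 is in segment 1 (τ=1); S_1(τ)=-613/247

y_0=5 y_1=-4 y_2=2 y_3=1 y_4=0 y_5=4
S(2) = -613/247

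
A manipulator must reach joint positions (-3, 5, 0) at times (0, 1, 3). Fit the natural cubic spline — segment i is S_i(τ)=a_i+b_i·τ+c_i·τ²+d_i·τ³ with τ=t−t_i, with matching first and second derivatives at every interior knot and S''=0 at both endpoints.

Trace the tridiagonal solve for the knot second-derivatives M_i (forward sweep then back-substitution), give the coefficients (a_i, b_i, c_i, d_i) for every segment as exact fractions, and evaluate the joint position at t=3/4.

  seg 0: a=-3 b=39/4 c=0 d=-7/4
  seg 1: a=5 b=9/2 c=-21/4 d=7/8
S(3/4) = 915/256

Δ: Δ0=8, Δ1=-5/2
row 1: diag=6, rhs=-63; c'=1/3, d'=-21/2
back: M1=-21/2
M: M0=0, M1=-21/2, M2=0
seg 0: a=-3, c=M0/2=0, d=(M1−M0)/(6·1)=-7/4, b=Δ0−h0·(2M0+M1)/6=39/4
seg 1: a=5, c=M1/2=-21/4, d=(M2−M1)/(6·2)=7/8, b=Δ1−h1·(2M1+M2)/6=9/2
t_q=3/4 → seg 0, τ=3/4; S=-3+39/4·τ+0·τ²+-7/4·τ³=915/256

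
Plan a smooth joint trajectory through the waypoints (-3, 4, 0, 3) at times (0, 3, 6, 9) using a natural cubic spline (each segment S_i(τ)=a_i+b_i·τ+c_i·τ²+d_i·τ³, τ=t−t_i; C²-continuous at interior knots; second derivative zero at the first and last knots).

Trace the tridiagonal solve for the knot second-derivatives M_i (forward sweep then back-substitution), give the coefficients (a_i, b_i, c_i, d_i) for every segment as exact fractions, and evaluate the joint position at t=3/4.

  seg 0: a=-3 b=52/15 c=0 d=-17/135
  seg 1: a=4 b=1/15 c=-17/15 d=2/9
  seg 2: a=0 b=-11/15 c=13/15 d=-13/135
S(3/4) = -29/64

Δ: Δ0=7/3, Δ1=-4/3, Δ2=1
row 1: diag=12, rhs=-22; c'=1/4, d'=-11/6
row 2: denom=12−3·1/4=45/4; d'=(14−3·-11/6)/(45/4)=26/15
back: M2=26/15
back: M1=-11/6−1/4·26/15=-34/15
M: M0=0, M1=-34/15, M2=26/15, M3=0
seg 0: a=-3, c=M0/2=0, d=(M1−M0)/(6·3)=-17/135, b=Δ0−h0·(2M0+M1)/6=52/15
seg 1: a=4, c=M1/2=-17/15, d=(M2−M1)/(6·3)=2/9, b=Δ1−h1·(2M1+M2)/6=1/15
seg 2: a=0, c=M2/2=13/15, d=(M3−M2)/(6·3)=-13/135, b=Δ2−h2·(2M2+M3)/6=-11/15
t_q=3/4 → seg 0, τ=3/4; S=-3+52/15·τ+0·τ²+-17/135·τ³=-29/64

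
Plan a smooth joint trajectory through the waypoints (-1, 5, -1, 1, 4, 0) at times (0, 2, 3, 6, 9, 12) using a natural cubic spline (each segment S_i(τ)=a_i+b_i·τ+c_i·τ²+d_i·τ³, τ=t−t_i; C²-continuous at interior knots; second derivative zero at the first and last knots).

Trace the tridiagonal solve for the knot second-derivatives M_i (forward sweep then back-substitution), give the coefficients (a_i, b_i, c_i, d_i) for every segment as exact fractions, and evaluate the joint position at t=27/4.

Δ: Δ0=3, Δ1=-6, Δ2=2/3, Δ3=1, Δ4=-4/3
row 1: diag=6, rhs=-54; c'=1/6, d'=-9
row 2: denom=8−1·1/6=47/6; d'=(40−1·-9)/(47/6)=294/47
row 3: denom=12−3·18/47=510/47; d'=(2−3·294/47)/(510/47)=-394/255
row 4: denom=12−3·47/170=1899/170; d'=(-14−3·-394/255)/(1899/170)=-1592/1899
back: M4=-1592/1899
back: M3=-394/255−47/170·-1592/1899=-2494/1899
back: M2=294/47−18/47·-2494/1899=1426/211
back: M1=-9−1/6·1426/211=-6410/633
M: M0=0, M1=-6410/633, M2=1426/211, M3=-2494/1899, M4=-1592/1899, M5=0
seg 0: a=-1, c=M0/2=0, d=(M1−M0)/(6·2)=-3205/3798, b=Δ0−h0·(2M0+M1)/6=12107/1899
seg 1: a=5, c=M1/2=-3205/633, d=(M2−M1)/(6·1)=5344/1899, b=Δ1−h1·(2M1+M2)/6=-7123/1899
seg 2: a=-1, c=M2/2=713/211, d=(M3−M2)/(6·3)=-7664/17091, b=Δ2−h2·(2M2+M3)/6=-10321/1899
seg 3: a=1, c=M3/2=-1247/1899, d=(M4−M3)/(6·3)=451/17091, b=Δ3−h3·(2M3+M4)/6=5189/1899
seg 4: a=4, c=M4/2=-796/1899, d=(M5−M4)/(6·3)=796/17091, b=Δ4−h4·(2M4+M5)/6=-940/1899
t_q=27/4 → seg 3, τ=3/4; S=1+5189/1899·τ+-1247/1899·τ²+451/17091·τ³=36341/13504

  seg 0: a=-1 b=12107/1899 c=0 d=-3205/3798
  seg 1: a=5 b=-7123/1899 c=-3205/633 d=5344/1899
  seg 2: a=-1 b=-10321/1899 c=713/211 d=-7664/17091
  seg 3: a=1 b=5189/1899 c=-1247/1899 d=451/17091
  seg 4: a=4 b=-940/1899 c=-796/1899 d=796/17091
S(27/4) = 36341/13504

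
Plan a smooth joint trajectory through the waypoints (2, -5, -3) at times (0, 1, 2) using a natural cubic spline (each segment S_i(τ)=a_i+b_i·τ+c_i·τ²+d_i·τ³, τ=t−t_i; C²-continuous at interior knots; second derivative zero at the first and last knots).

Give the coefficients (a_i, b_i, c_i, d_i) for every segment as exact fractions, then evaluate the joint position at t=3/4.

  seg 0: a=2 b=-37/4 c=0 d=9/4
  seg 1: a=-5 b=-5/2 c=27/4 d=-9/4
S(3/4) = -1021/256

Δ: Δ0=-7, Δ1=2
row 1: diag=4, rhs=54; c'=1/4, d'=27/2
back: M1=27/2
M: M0=0, M1=27/2, M2=0
seg 0: a=2, c=M0/2=0, d=(M1−M0)/(6·1)=9/4, b=Δ0−h0·(2M0+M1)/6=-37/4
seg 1: a=-5, c=M1/2=27/4, d=(M2−M1)/(6·1)=-9/4, b=Δ1−h1·(2M1+M2)/6=-5/2
t_q=3/4 → seg 0, τ=3/4; S=2+-37/4·τ+0·τ²+9/4·τ³=-1021/256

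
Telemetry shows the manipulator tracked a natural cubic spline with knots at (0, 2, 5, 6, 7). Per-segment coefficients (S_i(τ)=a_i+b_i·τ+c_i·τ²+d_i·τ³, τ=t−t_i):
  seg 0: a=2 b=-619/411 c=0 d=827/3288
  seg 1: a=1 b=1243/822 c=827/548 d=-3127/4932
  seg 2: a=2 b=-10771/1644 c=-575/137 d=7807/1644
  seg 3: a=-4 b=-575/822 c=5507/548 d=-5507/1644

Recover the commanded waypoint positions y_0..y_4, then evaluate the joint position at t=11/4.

y_0 = S_0(0) = a_0 = 2
y_1 = S_1(0) = a_1 = 1
y_2 = S_2(0) = a_2 = 2
y_3 = S_3(0) = a_3 = -4
y_4 = S_3(1) = 2
t_q=11/4 is in segment 1 (τ=3/4); S_1(τ)=95239/35072

y_0=2 y_1=1 y_2=2 y_3=-4 y_4=2
S(11/4) = 95239/35072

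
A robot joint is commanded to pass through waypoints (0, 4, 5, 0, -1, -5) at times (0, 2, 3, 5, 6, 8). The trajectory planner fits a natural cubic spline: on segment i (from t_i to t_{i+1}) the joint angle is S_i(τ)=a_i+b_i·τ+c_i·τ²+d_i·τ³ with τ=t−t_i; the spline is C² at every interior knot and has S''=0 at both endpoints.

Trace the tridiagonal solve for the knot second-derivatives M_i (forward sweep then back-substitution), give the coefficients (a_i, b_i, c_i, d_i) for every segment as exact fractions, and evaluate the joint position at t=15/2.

Δ: Δ0=2, Δ1=1, Δ2=-5/2, Δ3=-1, Δ4=-2
row 1: diag=6, rhs=-6; c'=1/6, d'=-1
row 2: denom=6−1·1/6=35/6; d'=(-21−1·-1)/(35/6)=-24/7
row 3: denom=6−2·12/35=186/35; d'=(9−2·-24/7)/(186/35)=185/62
row 4: denom=6−1·35/186=1081/186; d'=(-6−1·185/62)/(1081/186)=-1671/1081
back: M4=-1671/1081
back: M3=185/62−35/186·-1671/1081=3540/1081
back: M2=-24/7−12/35·3540/1081=-4920/1081
back: M1=-1−1/6·-4920/1081=-261/1081
M: M0=0, M1=-261/1081, M2=-4920/1081, M3=3540/1081, M4=-1671/1081, M5=0
seg 0: a=0, c=M0/2=0, d=(M1−M0)/(6·2)=-87/4324, b=Δ0−h0·(2M0+M1)/6=2249/1081
seg 1: a=4, c=M1/2=-261/2162, d=(M2−M1)/(6·1)=-1553/2162, b=Δ1−h1·(2M1+M2)/6=1988/1081
seg 2: a=5, c=M2/2=-2460/1081, d=(M3−M2)/(6·2)=15/23, b=Δ2−h2·(2M2+M3)/6=-1205/2162
seg 3: a=0, c=M3/2=1770/1081, d=(M4−M3)/(6·1)=-1737/2162, b=Δ3−h3·(2M3+M4)/6=-3965/2162
seg 4: a=-1, c=M4/2=-1671/2162, d=(M5−M4)/(6·2)=557/4324, b=Δ4−h4·(2M4+M5)/6=-1048/1081
t_q=15/2 → seg 4, τ=3/2; S=-1+-1048/1081·τ+-1671/2162·τ²+557/4324·τ³=-130013/34592

  seg 0: a=0 b=2249/1081 c=0 d=-87/4324
  seg 1: a=4 b=1988/1081 c=-261/2162 d=-1553/2162
  seg 2: a=5 b=-1205/2162 c=-2460/1081 d=15/23
  seg 3: a=0 b=-3965/2162 c=1770/1081 d=-1737/2162
  seg 4: a=-1 b=-1048/1081 c=-1671/2162 d=557/4324
S(15/2) = -130013/34592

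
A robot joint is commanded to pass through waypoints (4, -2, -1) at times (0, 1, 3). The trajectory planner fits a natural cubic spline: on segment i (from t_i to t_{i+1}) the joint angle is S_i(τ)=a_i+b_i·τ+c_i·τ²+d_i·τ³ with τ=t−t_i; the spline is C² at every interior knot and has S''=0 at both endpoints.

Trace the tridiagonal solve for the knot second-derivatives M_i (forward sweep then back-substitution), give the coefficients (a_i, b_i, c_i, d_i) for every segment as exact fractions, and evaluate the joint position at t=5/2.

Δ: Δ0=-6, Δ1=1/2
row 1: diag=6, rhs=39; c'=1/3, d'=13/2
back: M1=13/2
M: M0=0, M1=13/2, M2=0
seg 0: a=4, c=M0/2=0, d=(M1−M0)/(6·1)=13/12, b=Δ0−h0·(2M0+M1)/6=-85/12
seg 1: a=-2, c=M1/2=13/4, d=(M2−M1)/(6·2)=-13/24, b=Δ1−h1·(2M1+M2)/6=-23/6
t_q=5/2 → seg 1, τ=3/2; S=-2+-23/6·τ+13/4·τ²+-13/24·τ³=-145/64

  seg 0: a=4 b=-85/12 c=0 d=13/12
  seg 1: a=-2 b=-23/6 c=13/4 d=-13/24
S(5/2) = -145/64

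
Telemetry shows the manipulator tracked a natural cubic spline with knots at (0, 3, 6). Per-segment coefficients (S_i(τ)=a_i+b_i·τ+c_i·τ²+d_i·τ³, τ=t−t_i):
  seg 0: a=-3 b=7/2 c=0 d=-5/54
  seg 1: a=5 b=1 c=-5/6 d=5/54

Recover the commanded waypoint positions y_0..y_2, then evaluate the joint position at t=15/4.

y_0=-3 y_1=5 y_2=3
S(15/4) = 681/128

y_0 = S_0(0) = a_0 = -3
y_1 = S_1(0) = a_1 = 5
y_2 = S_1(3) = 3
t_q=15/4 is in segment 1 (τ=3/4); S_1(τ)=681/128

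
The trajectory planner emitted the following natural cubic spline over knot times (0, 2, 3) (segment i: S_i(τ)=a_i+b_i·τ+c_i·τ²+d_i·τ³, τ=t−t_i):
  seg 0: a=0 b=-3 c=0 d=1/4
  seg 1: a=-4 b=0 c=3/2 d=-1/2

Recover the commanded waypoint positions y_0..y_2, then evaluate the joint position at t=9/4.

y_0 = S_0(0) = a_0 = 0
y_1 = S_1(0) = a_1 = -4
y_2 = S_1(1) = -3
t_q=9/4 is in segment 1 (τ=1/4); S_1(τ)=-501/128

y_0=0 y_1=-4 y_2=-3
S(9/4) = -501/128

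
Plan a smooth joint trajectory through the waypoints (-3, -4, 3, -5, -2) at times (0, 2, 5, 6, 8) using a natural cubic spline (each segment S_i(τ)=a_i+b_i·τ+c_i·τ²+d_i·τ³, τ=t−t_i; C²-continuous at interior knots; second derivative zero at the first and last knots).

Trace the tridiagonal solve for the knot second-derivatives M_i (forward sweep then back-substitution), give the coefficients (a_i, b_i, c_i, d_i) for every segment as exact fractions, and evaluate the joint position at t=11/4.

Δ: Δ0=-1/2, Δ1=7/3, Δ2=-8, Δ3=3/2
row 1: diag=10, rhs=17; c'=3/10, d'=17/10
row 2: denom=8−3·3/10=71/10; d'=(-62−3·17/10)/(71/10)=-671/71
row 3: denom=6−1·10/71=416/71; d'=(57−1·-671/71)/(416/71)=2359/208
back: M3=2359/208
back: M2=-671/71−10/71·2359/208=-1149/104
back: M1=17/10−3/10·-1149/104=1043/208
M: M0=0, M1=1043/208, M2=-1149/104, M3=2359/208, M4=0
seg 0: a=-3, c=M0/2=0, d=(M1−M0)/(6·2)=1043/2496, b=Δ0−h0·(2M0+M1)/6=-1355/624
seg 1: a=-4, c=M1/2=1043/416, d=(M2−M1)/(6·3)=-257/288, b=Δ1−h1·(2M1+M2)/6=887/312
seg 2: a=3, c=M2/2=-1149/208, d=(M3−M2)/(6·1)=4657/1248, b=Δ2−h2·(2M2+M3)/6=-7747/1248
seg 3: a=-5, c=M3/2=2359/416, d=(M4−M3)/(6·2)=-2359/2496, b=Δ3−h3·(2M3+M4)/6=-1891/312
t_q=11/4 → seg 1, τ=3/4; S=-4+887/312·τ+1043/416·τ²+-257/288·τ³=-22203/26624

  seg 0: a=-3 b=-1355/624 c=0 d=1043/2496
  seg 1: a=-4 b=887/312 c=1043/416 d=-257/288
  seg 2: a=3 b=-7747/1248 c=-1149/208 d=4657/1248
  seg 3: a=-5 b=-1891/312 c=2359/416 d=-2359/2496
S(11/4) = -22203/26624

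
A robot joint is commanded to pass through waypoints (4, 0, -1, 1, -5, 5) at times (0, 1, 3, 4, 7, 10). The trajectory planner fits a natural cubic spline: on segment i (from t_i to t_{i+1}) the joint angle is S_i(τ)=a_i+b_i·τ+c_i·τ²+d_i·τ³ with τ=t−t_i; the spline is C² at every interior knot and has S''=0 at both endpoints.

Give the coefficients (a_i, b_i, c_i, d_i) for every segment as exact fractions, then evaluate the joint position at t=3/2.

  seg 0: a=4 b=-6035/1356 c=0 d=611/1356
  seg 1: a=0 b=-2101/678 c=611/452 d=-71/2712
  seg 2: a=-1 b=676/339 c=135/113 d=-403/339
  seg 3: a=1 b=277/339 c=-268/113 d=1457/3051
  seg 4: a=-5 b=-176/339 c=653/339 d=-653/3051
S(3/2) = -8785/7232

Δ: Δ0=-4, Δ1=-1/2, Δ2=2, Δ3=-2, Δ4=10/3
row 1: diag=6, rhs=21; c'=1/3, d'=7/2
row 2: denom=6−2·1/3=16/3; d'=(15−2·7/2)/(16/3)=3/2
row 3: denom=8−1·3/16=125/16; d'=(-24−1·3/2)/(125/16)=-408/125
row 4: denom=12−3·48/125=1356/125; d'=(32−3·-408/125)/(1356/125)=1306/339
back: M4=1306/339
back: M3=-408/125−48/125·1306/339=-536/113
back: M2=3/2−3/16·-536/113=270/113
back: M1=7/2−1/3·270/113=611/226
M: M0=0, M1=611/226, M2=270/113, M3=-536/113, M4=1306/339, M5=0
seg 0: a=4, c=M0/2=0, d=(M1−M0)/(6·1)=611/1356, b=Δ0−h0·(2M0+M1)/6=-6035/1356
seg 1: a=0, c=M1/2=611/452, d=(M2−M1)/(6·2)=-71/2712, b=Δ1−h1·(2M1+M2)/6=-2101/678
seg 2: a=-1, c=M2/2=135/113, d=(M3−M2)/(6·1)=-403/339, b=Δ2−h2·(2M2+M3)/6=676/339
seg 3: a=1, c=M3/2=-268/113, d=(M4−M3)/(6·3)=1457/3051, b=Δ3−h3·(2M3+M4)/6=277/339
seg 4: a=-5, c=M4/2=653/339, d=(M5−M4)/(6·3)=-653/3051, b=Δ4−h4·(2M4+M5)/6=-176/339
t_q=3/2 → seg 1, τ=1/2; S=0+-2101/678·τ+611/452·τ²+-71/2712·τ³=-8785/7232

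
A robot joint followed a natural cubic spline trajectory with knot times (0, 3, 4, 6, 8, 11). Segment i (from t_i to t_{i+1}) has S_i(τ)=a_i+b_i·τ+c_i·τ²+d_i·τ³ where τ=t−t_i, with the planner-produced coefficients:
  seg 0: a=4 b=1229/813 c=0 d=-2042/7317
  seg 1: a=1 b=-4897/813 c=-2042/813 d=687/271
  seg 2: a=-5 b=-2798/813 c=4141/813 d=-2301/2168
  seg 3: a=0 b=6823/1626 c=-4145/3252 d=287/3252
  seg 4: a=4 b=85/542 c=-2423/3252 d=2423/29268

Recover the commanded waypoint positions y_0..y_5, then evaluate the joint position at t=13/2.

y_0 = S_0(0) = a_0 = 4
y_1 = S_1(0) = a_1 = 1
y_2 = S_2(0) = a_2 = -5
y_3 = S_3(0) = a_3 = 0
y_4 = S_4(0) = a_4 = 4
y_5 = S_4(3) = 0
t_q=13/2 is in segment 3 (τ=1/2); S_3(τ)=15527/8672

y_0=4 y_1=1 y_2=-5 y_3=0 y_4=4 y_5=0
S(13/2) = 15527/8672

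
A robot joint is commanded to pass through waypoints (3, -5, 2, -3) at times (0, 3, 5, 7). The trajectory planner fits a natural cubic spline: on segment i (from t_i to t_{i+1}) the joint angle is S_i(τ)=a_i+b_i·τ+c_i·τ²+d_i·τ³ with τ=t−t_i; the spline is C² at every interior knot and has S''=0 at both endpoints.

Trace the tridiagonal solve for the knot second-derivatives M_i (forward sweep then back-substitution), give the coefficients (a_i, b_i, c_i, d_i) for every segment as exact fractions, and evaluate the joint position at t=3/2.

Δ: Δ0=-8/3, Δ1=7/2, Δ2=-5/2
row 1: diag=10, rhs=37; c'=1/5, d'=37/10
row 2: denom=8−2·1/5=38/5; d'=(-36−2·37/10)/(38/5)=-217/38
back: M2=-217/38
back: M1=37/10−1/5·-217/38=92/19
M: M0=0, M1=92/19, M2=-217/38, M3=0
seg 0: a=3, c=M0/2=0, d=(M1−M0)/(6·3)=46/171, b=Δ0−h0·(2M0+M1)/6=-290/57
seg 1: a=-5, c=M1/2=46/19, d=(M2−M1)/(6·2)=-401/456, b=Δ1−h1·(2M1+M2)/6=124/57
seg 2: a=2, c=M2/2=-217/76, d=(M3−M2)/(6·2)=217/456, b=Δ2−h2·(2M2+M3)/6=149/114
t_q=3/2 → seg 0, τ=3/2; S=3+-290/57·τ+0·τ²+46/171·τ³=-283/76

  seg 0: a=3 b=-290/57 c=0 d=46/171
  seg 1: a=-5 b=124/57 c=46/19 d=-401/456
  seg 2: a=2 b=149/114 c=-217/76 d=217/456
S(3/2) = -283/76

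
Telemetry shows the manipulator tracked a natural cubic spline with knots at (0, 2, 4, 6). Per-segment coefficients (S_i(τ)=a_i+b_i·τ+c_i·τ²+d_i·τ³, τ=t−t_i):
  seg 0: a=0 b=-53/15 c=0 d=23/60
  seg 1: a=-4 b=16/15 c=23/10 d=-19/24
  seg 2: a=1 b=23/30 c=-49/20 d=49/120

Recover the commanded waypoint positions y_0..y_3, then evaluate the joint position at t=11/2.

y_0=0 y_1=-4 y_2=1 y_3=-4
S(11/2) = -127/64

y_0 = S_0(0) = a_0 = 0
y_1 = S_1(0) = a_1 = -4
y_2 = S_2(0) = a_2 = 1
y_3 = S_2(2) = -4
t_q=11/2 is in segment 2 (τ=3/2); S_2(τ)=-127/64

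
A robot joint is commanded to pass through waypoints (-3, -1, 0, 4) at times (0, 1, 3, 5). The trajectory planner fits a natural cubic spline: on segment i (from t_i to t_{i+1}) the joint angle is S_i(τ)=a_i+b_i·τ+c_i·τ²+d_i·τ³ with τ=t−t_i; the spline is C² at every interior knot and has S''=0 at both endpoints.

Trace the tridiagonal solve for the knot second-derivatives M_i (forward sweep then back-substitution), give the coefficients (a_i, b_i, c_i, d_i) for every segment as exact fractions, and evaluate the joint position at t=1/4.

  seg 0: a=-3 b=103/44 c=0 d=-15/44
  seg 1: a=-1 b=29/22 c=-45/44 d=27/88
  seg 2: a=0 b=10/11 c=9/11 d=-3/22
S(1/4) = -6815/2816

Δ: Δ0=2, Δ1=1/2, Δ2=2
row 1: diag=6, rhs=-9; c'=1/3, d'=-3/2
row 2: denom=8−2·1/3=22/3; d'=(9−2·-3/2)/(22/3)=18/11
back: M2=18/11
back: M1=-3/2−1/3·18/11=-45/22
M: M0=0, M1=-45/22, M2=18/11, M3=0
seg 0: a=-3, c=M0/2=0, d=(M1−M0)/(6·1)=-15/44, b=Δ0−h0·(2M0+M1)/6=103/44
seg 1: a=-1, c=M1/2=-45/44, d=(M2−M1)/(6·2)=27/88, b=Δ1−h1·(2M1+M2)/6=29/22
seg 2: a=0, c=M2/2=9/11, d=(M3−M2)/(6·2)=-3/22, b=Δ2−h2·(2M2+M3)/6=10/11
t_q=1/4 → seg 0, τ=1/4; S=-3+103/44·τ+0·τ²+-15/44·τ³=-6815/2816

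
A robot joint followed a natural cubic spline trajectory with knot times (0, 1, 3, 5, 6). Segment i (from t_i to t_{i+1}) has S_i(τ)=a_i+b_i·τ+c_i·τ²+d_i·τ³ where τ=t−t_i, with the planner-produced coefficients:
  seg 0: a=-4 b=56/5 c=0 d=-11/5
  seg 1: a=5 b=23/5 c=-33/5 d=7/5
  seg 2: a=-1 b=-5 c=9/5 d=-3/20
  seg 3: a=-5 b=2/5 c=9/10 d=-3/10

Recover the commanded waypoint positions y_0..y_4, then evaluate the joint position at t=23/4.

y_0 = S_0(0) = a_0 = -4
y_1 = S_1(0) = a_1 = 5
y_2 = S_2(0) = a_2 = -1
y_3 = S_3(0) = a_3 = -5
y_4 = S_3(1) = -4
t_q=23/4 is in segment 3 (τ=3/4); S_3(τ)=-553/128

y_0=-4 y_1=5 y_2=-1 y_3=-5 y_4=-4
S(23/4) = -553/128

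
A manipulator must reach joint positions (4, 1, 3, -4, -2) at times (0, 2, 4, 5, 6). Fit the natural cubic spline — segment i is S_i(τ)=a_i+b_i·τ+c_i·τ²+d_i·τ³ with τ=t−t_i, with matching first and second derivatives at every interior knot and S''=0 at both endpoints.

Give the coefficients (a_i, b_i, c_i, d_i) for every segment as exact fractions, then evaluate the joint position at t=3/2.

  seg 0: a=4 b=-177/56 c=0 d=93/224
  seg 1: a=1 b=51/28 c=279/112 d=-325/224
  seg 2: a=3 b=-45/8 c=-87/14 d=271/56
  seg 3: a=-4 b=-99/28 c=465/56 d=-155/56
S(3/2) = 169/256

Δ: Δ0=-3/2, Δ1=1, Δ2=-7, Δ3=2
row 1: diag=8, rhs=15; c'=1/4, d'=15/8
row 2: denom=6−2·1/4=11/2; d'=(-48−2·15/8)/(11/2)=-207/22
row 3: denom=4−1·2/11=42/11; d'=(54−1·-207/22)/(42/11)=465/28
back: M3=465/28
back: M2=-207/22−2/11·465/28=-87/7
back: M1=15/8−1/4·-87/7=279/56
M: M0=0, M1=279/56, M2=-87/7, M3=465/28, M4=0
seg 0: a=4, c=M0/2=0, d=(M1−M0)/(6·2)=93/224, b=Δ0−h0·(2M0+M1)/6=-177/56
seg 1: a=1, c=M1/2=279/112, d=(M2−M1)/(6·2)=-325/224, b=Δ1−h1·(2M1+M2)/6=51/28
seg 2: a=3, c=M2/2=-87/14, d=(M3−M2)/(6·1)=271/56, b=Δ2−h2·(2M2+M3)/6=-45/8
seg 3: a=-4, c=M3/2=465/56, d=(M4−M3)/(6·1)=-155/56, b=Δ3−h3·(2M3+M4)/6=-99/28
t_q=3/2 → seg 0, τ=3/2; S=4+-177/56·τ+0·τ²+93/224·τ³=169/256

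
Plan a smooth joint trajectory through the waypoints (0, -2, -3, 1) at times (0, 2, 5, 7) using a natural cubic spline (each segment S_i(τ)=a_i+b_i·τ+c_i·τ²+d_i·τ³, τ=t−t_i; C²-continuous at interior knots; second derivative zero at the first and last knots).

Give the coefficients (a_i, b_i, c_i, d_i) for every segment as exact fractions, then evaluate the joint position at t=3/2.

Δ: Δ0=-1, Δ1=-1/3, Δ2=2
row 1: diag=10, rhs=4; c'=3/10, d'=2/5
row 2: denom=10−3·3/10=91/10; d'=(14−3·2/5)/(91/10)=128/91
back: M2=128/91
back: M1=2/5−3/10·128/91=-2/91
M: M0=0, M1=-2/91, M2=128/91, M3=0
seg 0: a=0, c=M0/2=0, d=(M1−M0)/(6·2)=-1/546, b=Δ0−h0·(2M0+M1)/6=-271/273
seg 1: a=-2, c=M1/2=-1/91, d=(M2−M1)/(6·3)=5/63, b=Δ1−h1·(2M1+M2)/6=-277/273
seg 2: a=-3, c=M2/2=64/91, d=(M3−M2)/(6·2)=-32/273, b=Δ2−h2·(2M2+M3)/6=290/273
t_q=3/2 → seg 0, τ=3/2; S=0+-271/273·τ+0·τ²+-1/546·τ³=-311/208

  seg 0: a=0 b=-271/273 c=0 d=-1/546
  seg 1: a=-2 b=-277/273 c=-1/91 d=5/63
  seg 2: a=-3 b=290/273 c=64/91 d=-32/273
S(3/2) = -311/208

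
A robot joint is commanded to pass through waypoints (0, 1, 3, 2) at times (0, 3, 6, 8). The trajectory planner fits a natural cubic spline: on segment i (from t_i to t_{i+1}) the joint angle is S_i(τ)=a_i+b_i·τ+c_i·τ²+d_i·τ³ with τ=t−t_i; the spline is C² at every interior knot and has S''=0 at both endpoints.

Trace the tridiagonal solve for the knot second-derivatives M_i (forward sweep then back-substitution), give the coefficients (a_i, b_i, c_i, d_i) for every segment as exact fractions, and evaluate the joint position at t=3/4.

Δ: Δ0=1/3, Δ1=2/3, Δ2=-1/2
row 1: diag=12, rhs=2; c'=1/4, d'=1/6
row 2: denom=10−3·1/4=37/4; d'=(-7−3·1/6)/(37/4)=-30/37
back: M2=-30/37
back: M1=1/6−1/4·-30/37=41/111
M: M0=0, M1=41/111, M2=-30/37, M3=0
seg 0: a=0, c=M0/2=0, d=(M1−M0)/(6·3)=41/1998, b=Δ0−h0·(2M0+M1)/6=11/74
seg 1: a=1, c=M1/2=41/222, d=(M2−M1)/(6·3)=-131/1998, b=Δ1−h1·(2M1+M2)/6=26/37
seg 2: a=3, c=M2/2=-15/37, d=(M3−M2)/(6·2)=5/74, b=Δ2−h2·(2M2+M3)/6=3/74
t_q=3/4 → seg 0, τ=3/4; S=0+11/74·τ+0·τ²+41/1998·τ³=569/4736

  seg 0: a=0 b=11/74 c=0 d=41/1998
  seg 1: a=1 b=26/37 c=41/222 d=-131/1998
  seg 2: a=3 b=3/74 c=-15/37 d=5/74
S(3/4) = 569/4736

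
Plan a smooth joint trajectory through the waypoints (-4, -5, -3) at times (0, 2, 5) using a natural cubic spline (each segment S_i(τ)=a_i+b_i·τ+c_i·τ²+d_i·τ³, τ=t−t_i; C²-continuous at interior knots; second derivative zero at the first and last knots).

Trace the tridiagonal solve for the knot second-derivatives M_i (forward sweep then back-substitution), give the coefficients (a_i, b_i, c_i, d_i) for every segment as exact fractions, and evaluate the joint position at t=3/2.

Δ: Δ0=-1/2, Δ1=2/3
row 1: diag=10, rhs=7; c'=3/10, d'=7/10
back: M1=7/10
M: M0=0, M1=7/10, M2=0
seg 0: a=-4, c=M0/2=0, d=(M1−M0)/(6·2)=7/120, b=Δ0−h0·(2M0+M1)/6=-11/15
seg 1: a=-5, c=M1/2=7/20, d=(M2−M1)/(6·3)=-7/180, b=Δ1−h1·(2M1+M2)/6=-1/30
t_q=3/2 → seg 0, τ=3/2; S=-4+-11/15·τ+0·τ²+7/120·τ³=-1569/320

  seg 0: a=-4 b=-11/15 c=0 d=7/120
  seg 1: a=-5 b=-1/30 c=7/20 d=-7/180
S(3/2) = -1569/320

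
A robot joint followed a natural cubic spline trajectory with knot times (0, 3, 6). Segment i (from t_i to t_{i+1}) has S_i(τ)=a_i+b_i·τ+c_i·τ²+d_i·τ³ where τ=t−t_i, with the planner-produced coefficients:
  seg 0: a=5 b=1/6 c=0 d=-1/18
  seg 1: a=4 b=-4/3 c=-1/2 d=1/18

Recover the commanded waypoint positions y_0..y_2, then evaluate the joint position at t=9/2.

y_0=5 y_1=4 y_2=-3
S(9/2) = 17/16

y_0 = S_0(0) = a_0 = 5
y_1 = S_1(0) = a_1 = 4
y_2 = S_1(3) = -3
t_q=9/2 is in segment 1 (τ=3/2); S_1(τ)=17/16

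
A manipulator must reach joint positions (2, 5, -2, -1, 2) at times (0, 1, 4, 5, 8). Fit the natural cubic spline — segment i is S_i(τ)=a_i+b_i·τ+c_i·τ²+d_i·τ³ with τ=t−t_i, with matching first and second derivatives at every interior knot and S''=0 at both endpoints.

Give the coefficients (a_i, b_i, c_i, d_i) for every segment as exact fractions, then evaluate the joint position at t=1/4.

  seg 0: a=2 b=107/27 c=0 d=-26/27
  seg 1: a=5 b=29/27 c=-26/9 d=142/243
  seg 2: a=-2 b=-13/27 c=64/27 d=-8/9
  seg 3: a=-1 b=43/27 c=-8/27 d=8/243
S(1/4) = 857/288

Δ: Δ0=3, Δ1=-7/3, Δ2=1, Δ3=1
row 1: diag=8, rhs=-32; c'=3/8, d'=-4
row 2: denom=8−3·3/8=55/8; d'=(20−3·-4)/(55/8)=256/55
row 3: denom=8−1·8/55=432/55; d'=(0−1·256/55)/(432/55)=-16/27
back: M3=-16/27
back: M2=256/55−8/55·-16/27=128/27
back: M1=-4−3/8·128/27=-52/9
M: M0=0, M1=-52/9, M2=128/27, M3=-16/27, M4=0
seg 0: a=2, c=M0/2=0, d=(M1−M0)/(6·1)=-26/27, b=Δ0−h0·(2M0+M1)/6=107/27
seg 1: a=5, c=M1/2=-26/9, d=(M2−M1)/(6·3)=142/243, b=Δ1−h1·(2M1+M2)/6=29/27
seg 2: a=-2, c=M2/2=64/27, d=(M3−M2)/(6·1)=-8/9, b=Δ2−h2·(2M2+M3)/6=-13/27
seg 3: a=-1, c=M3/2=-8/27, d=(M4−M3)/(6·3)=8/243, b=Δ3−h3·(2M3+M4)/6=43/27
t_q=1/4 → seg 0, τ=1/4; S=2+107/27·τ+0·τ²+-26/27·τ³=857/288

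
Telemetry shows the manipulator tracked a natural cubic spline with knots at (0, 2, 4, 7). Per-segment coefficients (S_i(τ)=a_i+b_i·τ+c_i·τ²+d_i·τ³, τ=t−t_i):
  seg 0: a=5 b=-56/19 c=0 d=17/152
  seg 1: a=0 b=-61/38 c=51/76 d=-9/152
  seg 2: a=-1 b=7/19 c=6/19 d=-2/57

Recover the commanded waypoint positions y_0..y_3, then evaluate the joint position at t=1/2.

y_0 = S_0(0) = a_0 = 5
y_1 = S_1(0) = a_1 = 0
y_2 = S_2(0) = a_2 = -1
y_3 = S_2(3) = 2
t_q=1/2 is in segment 0 (τ=1/2); S_0(τ)=4305/1216

y_0=5 y_1=0 y_2=-1 y_3=2
S(1/2) = 4305/1216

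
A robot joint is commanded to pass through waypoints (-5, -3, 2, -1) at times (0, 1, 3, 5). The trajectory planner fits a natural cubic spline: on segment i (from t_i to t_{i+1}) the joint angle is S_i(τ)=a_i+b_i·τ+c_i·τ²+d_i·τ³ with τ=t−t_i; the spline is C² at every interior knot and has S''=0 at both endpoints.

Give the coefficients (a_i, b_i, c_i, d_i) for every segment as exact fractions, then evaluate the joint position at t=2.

  seg 0: a=-5 b=19/11 c=0 d=3/11
  seg 1: a=-3 b=28/11 c=9/11 d=-37/88
  seg 2: a=2 b=17/22 c=-75/44 d=25/88
S(2) = -5/88

Δ: Δ0=2, Δ1=5/2, Δ2=-3/2
row 1: diag=6, rhs=3; c'=1/3, d'=1/2
row 2: denom=8−2·1/3=22/3; d'=(-24−2·1/2)/(22/3)=-75/22
back: M2=-75/22
back: M1=1/2−1/3·-75/22=18/11
M: M0=0, M1=18/11, M2=-75/22, M3=0
seg 0: a=-5, c=M0/2=0, d=(M1−M0)/(6·1)=3/11, b=Δ0−h0·(2M0+M1)/6=19/11
seg 1: a=-3, c=M1/2=9/11, d=(M2−M1)/(6·2)=-37/88, b=Δ1−h1·(2M1+M2)/6=28/11
seg 2: a=2, c=M2/2=-75/44, d=(M3−M2)/(6·2)=25/88, b=Δ2−h2·(2M2+M3)/6=17/22
t_q=2 → seg 1, τ=1; S=-3+28/11·τ+9/11·τ²+-37/88·τ³=-5/88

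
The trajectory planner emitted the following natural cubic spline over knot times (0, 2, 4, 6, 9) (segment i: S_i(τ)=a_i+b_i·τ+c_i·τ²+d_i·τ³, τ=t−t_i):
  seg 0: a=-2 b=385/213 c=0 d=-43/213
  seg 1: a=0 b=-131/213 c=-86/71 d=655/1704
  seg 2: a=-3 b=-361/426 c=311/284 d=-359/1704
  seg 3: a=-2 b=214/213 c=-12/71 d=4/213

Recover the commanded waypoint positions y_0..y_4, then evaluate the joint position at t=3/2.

y_0 = S_0(0) = a_0 = -2
y_1 = S_1(0) = a_1 = 0
y_2 = S_2(0) = a_2 = -3
y_3 = S_3(0) = a_3 = -2
y_4 = S_3(3) = 0
t_q=3/2 is in segment 0 (τ=3/2); S_0(τ)=17/568

y_0=-2 y_1=0 y_2=-3 y_3=-2 y_4=0
S(3/2) = 17/568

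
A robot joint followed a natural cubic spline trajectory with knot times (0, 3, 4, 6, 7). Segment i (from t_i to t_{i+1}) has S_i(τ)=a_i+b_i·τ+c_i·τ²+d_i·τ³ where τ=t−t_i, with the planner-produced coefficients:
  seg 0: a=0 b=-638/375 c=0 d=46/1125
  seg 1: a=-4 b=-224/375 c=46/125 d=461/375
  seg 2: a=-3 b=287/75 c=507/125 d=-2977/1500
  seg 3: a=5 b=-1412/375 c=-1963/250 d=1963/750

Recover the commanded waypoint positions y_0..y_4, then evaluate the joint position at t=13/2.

y_0=0 y_1=-4 y_2=-3 y_3=5 y_4=-4
S(13/2) = 2963/2000

y_0 = S_0(0) = a_0 = 0
y_1 = S_1(0) = a_1 = -4
y_2 = S_2(0) = a_2 = -3
y_3 = S_3(0) = a_3 = 5
y_4 = S_3(1) = -4
t_q=13/2 is in segment 3 (τ=1/2); S_3(τ)=2963/2000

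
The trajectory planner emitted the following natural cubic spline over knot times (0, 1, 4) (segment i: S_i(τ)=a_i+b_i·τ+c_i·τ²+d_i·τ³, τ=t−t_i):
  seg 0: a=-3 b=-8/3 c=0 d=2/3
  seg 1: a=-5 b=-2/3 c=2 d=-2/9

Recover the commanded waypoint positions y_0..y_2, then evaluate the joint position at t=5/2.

y_0=-3 y_1=-5 y_2=5
S(5/2) = -9/4

y_0 = S_0(0) = a_0 = -3
y_1 = S_1(0) = a_1 = -5
y_2 = S_1(3) = 5
t_q=5/2 is in segment 1 (τ=3/2); S_1(τ)=-9/4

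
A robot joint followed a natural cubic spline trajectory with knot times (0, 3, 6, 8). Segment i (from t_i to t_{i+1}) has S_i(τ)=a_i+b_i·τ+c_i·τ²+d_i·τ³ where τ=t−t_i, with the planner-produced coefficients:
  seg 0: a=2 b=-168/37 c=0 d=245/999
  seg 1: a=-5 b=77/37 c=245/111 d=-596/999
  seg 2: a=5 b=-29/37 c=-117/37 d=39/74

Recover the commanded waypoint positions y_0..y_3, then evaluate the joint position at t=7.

y_0 = S_0(0) = a_0 = 2
y_1 = S_1(0) = a_1 = -5
y_2 = S_2(0) = a_2 = 5
y_3 = S_2(2) = -5
t_q=7 is in segment 2 (τ=1); S_2(τ)=117/74

y_0=2 y_1=-5 y_2=5 y_3=-5
S(7) = 117/74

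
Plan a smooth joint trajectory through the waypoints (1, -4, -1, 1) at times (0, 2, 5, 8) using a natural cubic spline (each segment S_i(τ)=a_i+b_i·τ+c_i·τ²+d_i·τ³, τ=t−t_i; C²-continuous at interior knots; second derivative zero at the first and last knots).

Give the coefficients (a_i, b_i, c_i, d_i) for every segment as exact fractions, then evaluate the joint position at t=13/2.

Δ: Δ0=-5/2, Δ1=1, Δ2=2/3
row 1: diag=10, rhs=21; c'=3/10, d'=21/10
row 2: denom=12−3·3/10=111/10; d'=(-2−3·21/10)/(111/10)=-83/111
back: M2=-83/111
back: M1=21/10−3/10·-83/111=86/37
M: M0=0, M1=86/37, M2=-83/111, M3=0
seg 0: a=1, c=M0/2=0, d=(M1−M0)/(6·2)=43/222, b=Δ0−h0·(2M0+M1)/6=-727/222
seg 1: a=-4, c=M1/2=43/37, d=(M2−M1)/(6·3)=-341/1998, b=Δ1−h1·(2M1+M2)/6=-211/222
seg 2: a=-1, c=M2/2=-83/222, d=(M3−M2)/(6·3)=83/1998, b=Δ2−h2·(2M2+M3)/6=157/111
t_q=13/2 → seg 2, τ=3/2; S=-1+157/111·τ+-83/222·τ²+83/1998·τ³=249/592

  seg 0: a=1 b=-727/222 c=0 d=43/222
  seg 1: a=-4 b=-211/222 c=43/37 d=-341/1998
  seg 2: a=-1 b=157/111 c=-83/222 d=83/1998
S(13/2) = 249/592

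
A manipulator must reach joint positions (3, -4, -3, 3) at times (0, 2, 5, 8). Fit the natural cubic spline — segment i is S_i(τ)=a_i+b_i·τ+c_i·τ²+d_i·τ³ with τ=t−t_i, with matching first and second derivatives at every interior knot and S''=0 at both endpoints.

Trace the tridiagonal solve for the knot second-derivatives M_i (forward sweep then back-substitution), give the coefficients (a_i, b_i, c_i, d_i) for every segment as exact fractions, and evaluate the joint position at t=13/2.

Δ: Δ0=-7/2, Δ1=1/3, Δ2=2
row 1: diag=10, rhs=23; c'=3/10, d'=23/10
row 2: denom=12−3·3/10=111/10; d'=(10−3·23/10)/(111/10)=31/111
back: M2=31/111
back: M1=23/10−3/10·31/111=82/37
M: M0=0, M1=82/37, M2=31/111, M3=0
seg 0: a=3, c=M0/2=0, d=(M1−M0)/(6·2)=41/222, b=Δ0−h0·(2M0+M1)/6=-941/222
seg 1: a=-4, c=M1/2=41/37, d=(M2−M1)/(6·3)=-215/1998, b=Δ1−h1·(2M1+M2)/6=-449/222
seg 2: a=-3, c=M2/2=31/222, d=(M3−M2)/(6·3)=-31/1998, b=Δ2−h2·(2M2+M3)/6=191/111
t_q=13/2 → seg 2, τ=3/2; S=-3+191/111·τ+31/222·τ²+-31/1998·τ³=-93/592

  seg 0: a=3 b=-941/222 c=0 d=41/222
  seg 1: a=-4 b=-449/222 c=41/37 d=-215/1998
  seg 2: a=-3 b=191/111 c=31/222 d=-31/1998
S(13/2) = -93/592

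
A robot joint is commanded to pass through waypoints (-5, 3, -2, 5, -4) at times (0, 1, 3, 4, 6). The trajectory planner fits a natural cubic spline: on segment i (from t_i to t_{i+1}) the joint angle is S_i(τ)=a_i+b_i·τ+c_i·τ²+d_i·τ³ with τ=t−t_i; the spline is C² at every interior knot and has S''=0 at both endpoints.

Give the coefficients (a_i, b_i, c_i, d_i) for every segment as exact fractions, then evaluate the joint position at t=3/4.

Δ: Δ0=8, Δ1=-5/2, Δ2=7, Δ3=-9/2
row 1: diag=6, rhs=-63; c'=1/3, d'=-21/2
row 2: denom=6−2·1/3=16/3; d'=(57−2·-21/2)/(16/3)=117/8
row 3: denom=6−1·3/16=93/16; d'=(-69−1·117/8)/(93/16)=-446/31
back: M3=-446/31
back: M2=117/8−3/16·-446/31=537/31
back: M1=-21/2−1/3·537/31=-1009/62
M: M0=0, M1=-1009/62, M2=537/31, M3=-446/31, M4=0
seg 0: a=-5, c=M0/2=0, d=(M1−M0)/(6·1)=-1009/372, b=Δ0−h0·(2M0+M1)/6=3985/372
seg 1: a=3, c=M1/2=-1009/124, d=(M2−M1)/(6·2)=2083/744, b=Δ1−h1·(2M1+M2)/6=479/186
seg 2: a=-2, c=M2/2=537/62, d=(M3−M2)/(6·1)=-983/186, b=Δ2−h2·(2M2+M3)/6=337/93
seg 3: a=5, c=M3/2=-223/31, d=(M4−M3)/(6·2)=223/186, b=Δ3−h3·(2M3+M4)/6=947/186
t_q=3/4 → seg 0, τ=3/4; S=-5+3985/372·τ+0·τ²+-1009/372·τ³=14999/7936

  seg 0: a=-5 b=3985/372 c=0 d=-1009/372
  seg 1: a=3 b=479/186 c=-1009/124 d=2083/744
  seg 2: a=-2 b=337/93 c=537/62 d=-983/186
  seg 3: a=5 b=947/186 c=-223/31 d=223/186
S(3/4) = 14999/7936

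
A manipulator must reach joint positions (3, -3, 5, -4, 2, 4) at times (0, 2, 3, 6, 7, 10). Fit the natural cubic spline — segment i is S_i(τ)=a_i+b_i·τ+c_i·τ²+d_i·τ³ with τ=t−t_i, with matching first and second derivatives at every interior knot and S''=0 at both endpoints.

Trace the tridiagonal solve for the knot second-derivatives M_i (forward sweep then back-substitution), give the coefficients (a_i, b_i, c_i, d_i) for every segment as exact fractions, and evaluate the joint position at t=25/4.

Δ: Δ0=-3, Δ1=8, Δ2=-3, Δ3=6, Δ4=2/3
row 1: diag=6, rhs=66; c'=1/6, d'=11
row 2: denom=8−1·1/6=47/6; d'=(-66−1·11)/(47/6)=-462/47
row 3: denom=8−3·18/47=322/47; d'=(54−3·-462/47)/(322/47)=1962/161
row 4: denom=8−1·47/322=2529/322; d'=(-32−1·1962/161)/(2529/322)=-14228/2529
back: M4=-14228/2529
back: M3=1962/161−47/322·-14228/2529=32896/2529
back: M2=-462/47−18/47·32896/2529=-4162/281
back: M1=11−1/6·-4162/281=11354/843
M: M0=0, M1=11354/843, M2=-4162/281, M3=32896/2529, M4=-14228/2529, M5=0
seg 0: a=3, c=M0/2=0, d=(M1−M0)/(6·2)=5677/5058, b=Δ0−h0·(2M0+M1)/6=-18941/2529
seg 1: a=-3, c=M1/2=5677/843, d=(M2−M1)/(6·1)=-11920/2529, b=Δ1−h1·(2M1+M2)/6=15121/2529
seg 2: a=5, c=M2/2=-2081/281, d=(M3−M2)/(6·3)=35177/22761, b=Δ2−h2·(2M2+M3)/6=13423/2529
seg 3: a=-4, c=M3/2=16448/2529, d=(M4−M3)/(6·1)=-2618/843, b=Δ3−h3·(2M3+M4)/6=6580/2529
seg 4: a=2, c=M4/2=-7114/2529, d=(M5−M4)/(6·3)=7114/22761, b=Δ4−h4·(2M4+M5)/6=15914/2529
t_q=25/4 → seg 3, τ=1/4; S=-4+6580/2529·τ+16448/2529·τ²+-2618/843·τ³=-80701/26976

  seg 0: a=3 b=-18941/2529 c=0 d=5677/5058
  seg 1: a=-3 b=15121/2529 c=5677/843 d=-11920/2529
  seg 2: a=5 b=13423/2529 c=-2081/281 d=35177/22761
  seg 3: a=-4 b=6580/2529 c=16448/2529 d=-2618/843
  seg 4: a=2 b=15914/2529 c=-7114/2529 d=7114/22761
S(25/4) = -80701/26976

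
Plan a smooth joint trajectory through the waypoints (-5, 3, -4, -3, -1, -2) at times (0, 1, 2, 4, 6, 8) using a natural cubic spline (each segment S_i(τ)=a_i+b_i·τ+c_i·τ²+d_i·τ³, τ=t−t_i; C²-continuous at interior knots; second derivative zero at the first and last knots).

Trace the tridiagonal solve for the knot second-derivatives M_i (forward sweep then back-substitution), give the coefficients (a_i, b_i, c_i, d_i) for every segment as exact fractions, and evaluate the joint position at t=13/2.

  seg 0: a=-5 b=3843/313 c=0 d=-1339/313
  seg 1: a=3 b=-174/313 c=-4017/313 d=2000/313
  seg 2: a=-4 b=-2208/313 c=1983/313 d=-3203/2504
  seg 3: a=-3 b=1839/626 c=-1677/1252 d=58/313
  seg 4: a=-1 b=-123/626 c=-285/1252 d=95/2504
S(13/2) = -23045/20032

Δ: Δ0=8, Δ1=-7, Δ2=1/2, Δ3=1, Δ4=-1/2
row 1: diag=4, rhs=-90; c'=1/4, d'=-45/2
row 2: denom=6−1·1/4=23/4; d'=(45−1·-45/2)/(23/4)=270/23
row 3: denom=8−2·8/23=168/23; d'=(3−2·270/23)/(168/23)=-157/56
row 4: denom=8−2·23/84=313/42; d'=(-9−2·-157/56)/(313/42)=-285/626
back: M4=-285/626
back: M3=-157/56−23/84·-285/626=-1677/626
back: M2=270/23−8/23·-1677/626=3966/313
back: M1=-45/2−1/4·3966/313=-8034/313
M: M0=0, M1=-8034/313, M2=3966/313, M3=-1677/626, M4=-285/626, M5=0
seg 0: a=-5, c=M0/2=0, d=(M1−M0)/(6·1)=-1339/313, b=Δ0−h0·(2M0+M1)/6=3843/313
seg 1: a=3, c=M1/2=-4017/313, d=(M2−M1)/(6·1)=2000/313, b=Δ1−h1·(2M1+M2)/6=-174/313
seg 2: a=-4, c=M2/2=1983/313, d=(M3−M2)/(6·2)=-3203/2504, b=Δ2−h2·(2M2+M3)/6=-2208/313
seg 3: a=-3, c=M3/2=-1677/1252, d=(M4−M3)/(6·2)=58/313, b=Δ3−h3·(2M3+M4)/6=1839/626
seg 4: a=-1, c=M4/2=-285/1252, d=(M5−M4)/(6·2)=95/2504, b=Δ4−h4·(2M4+M5)/6=-123/626
t_q=13/2 → seg 4, τ=1/2; S=-1+-123/626·τ+-285/1252·τ²+95/2504·τ³=-23045/20032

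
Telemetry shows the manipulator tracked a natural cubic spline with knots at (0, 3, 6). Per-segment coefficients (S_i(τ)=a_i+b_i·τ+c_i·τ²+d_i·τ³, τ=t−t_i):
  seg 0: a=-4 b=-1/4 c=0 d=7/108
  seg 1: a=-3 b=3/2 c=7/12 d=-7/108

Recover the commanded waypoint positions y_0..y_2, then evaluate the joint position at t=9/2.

y_0 = S_0(0) = a_0 = -4
y_1 = S_1(0) = a_1 = -3
y_2 = S_1(3) = 5
t_q=9/2 is in segment 1 (τ=3/2); S_1(τ)=11/32

y_0=-4 y_1=-3 y_2=5
S(9/2) = 11/32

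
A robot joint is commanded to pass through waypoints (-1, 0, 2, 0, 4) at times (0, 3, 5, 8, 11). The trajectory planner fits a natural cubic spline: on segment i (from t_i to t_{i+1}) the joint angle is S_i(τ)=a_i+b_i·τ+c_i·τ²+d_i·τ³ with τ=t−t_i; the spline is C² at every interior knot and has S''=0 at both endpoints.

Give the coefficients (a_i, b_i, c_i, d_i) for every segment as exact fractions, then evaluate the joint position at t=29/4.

Δ: Δ0=1/3, Δ1=1, Δ2=-2/3, Δ3=4/3
row 1: diag=10, rhs=4; c'=1/5, d'=2/5
row 2: denom=10−2·1/5=48/5; d'=(-10−2·2/5)/(48/5)=-9/8
row 3: denom=12−3·5/16=177/16; d'=(12−3·-9/8)/(177/16)=82/59
back: M3=82/59
back: M2=-9/8−5/16·82/59=-92/59
back: M1=2/5−1/5·-92/59=42/59
M: M0=0, M1=42/59, M2=-92/59, M3=82/59, M4=0
seg 0: a=-1, c=M0/2=0, d=(M1−M0)/(6·3)=7/177, b=Δ0−h0·(2M0+M1)/6=-4/177
seg 1: a=0, c=M1/2=21/59, d=(M2−M1)/(6·2)=-67/354, b=Δ1−h1·(2M1+M2)/6=185/177
seg 2: a=2, c=M2/2=-46/59, d=(M3−M2)/(6·3)=29/177, b=Δ2−h2·(2M2+M3)/6=35/177
seg 3: a=0, c=M3/2=41/59, d=(M4−M3)/(6·3)=-41/531, b=Δ3−h3·(2M3+M4)/6=-10/177
t_q=29/4 → seg 2, τ=9/4; S=2+35/177·τ+-46/59·τ²+29/177·τ³=1375/3776

  seg 0: a=-1 b=-4/177 c=0 d=7/177
  seg 1: a=0 b=185/177 c=21/59 d=-67/354
  seg 2: a=2 b=35/177 c=-46/59 d=29/177
  seg 3: a=0 b=-10/177 c=41/59 d=-41/531
S(29/4) = 1375/3776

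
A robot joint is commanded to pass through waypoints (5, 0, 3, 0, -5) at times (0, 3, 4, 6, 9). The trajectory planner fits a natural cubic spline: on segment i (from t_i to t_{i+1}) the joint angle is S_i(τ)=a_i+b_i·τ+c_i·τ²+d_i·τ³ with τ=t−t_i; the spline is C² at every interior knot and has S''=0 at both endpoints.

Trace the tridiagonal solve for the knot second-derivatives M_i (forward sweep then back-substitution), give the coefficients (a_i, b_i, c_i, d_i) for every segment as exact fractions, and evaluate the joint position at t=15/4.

  seg 0: a=5 b=-824/219 c=0 d=17/73
  seg 1: a=0 b=553/219 c=153/73 d=-355/219
  seg 2: a=3 b=406/219 c=-202/73 d=955/1752
  seg 3: a=0 b=-1171/438 c=147/292 d=-49/876
S(15/4) = 11161/4672

Δ: Δ0=-5/3, Δ1=3, Δ2=-3/2, Δ3=-5/3
row 1: diag=8, rhs=28; c'=1/8, d'=7/2
row 2: denom=6−1·1/8=47/8; d'=(-27−1·7/2)/(47/8)=-244/47
row 3: denom=10−2·16/47=438/47; d'=(-1−2·-244/47)/(438/47)=147/146
back: M3=147/146
back: M2=-244/47−16/47·147/146=-404/73
back: M1=7/2−1/8·-404/73=306/73
M: M0=0, M1=306/73, M2=-404/73, M3=147/146, M4=0
seg 0: a=5, c=M0/2=0, d=(M1−M0)/(6·3)=17/73, b=Δ0−h0·(2M0+M1)/6=-824/219
seg 1: a=0, c=M1/2=153/73, d=(M2−M1)/(6·1)=-355/219, b=Δ1−h1·(2M1+M2)/6=553/219
seg 2: a=3, c=M2/2=-202/73, d=(M3−M2)/(6·2)=955/1752, b=Δ2−h2·(2M2+M3)/6=406/219
seg 3: a=0, c=M3/2=147/292, d=(M4−M3)/(6·3)=-49/876, b=Δ3−h3·(2M3+M4)/6=-1171/438
t_q=15/4 → seg 1, τ=3/4; S=0+553/219·τ+153/73·τ²+-355/219·τ³=11161/4672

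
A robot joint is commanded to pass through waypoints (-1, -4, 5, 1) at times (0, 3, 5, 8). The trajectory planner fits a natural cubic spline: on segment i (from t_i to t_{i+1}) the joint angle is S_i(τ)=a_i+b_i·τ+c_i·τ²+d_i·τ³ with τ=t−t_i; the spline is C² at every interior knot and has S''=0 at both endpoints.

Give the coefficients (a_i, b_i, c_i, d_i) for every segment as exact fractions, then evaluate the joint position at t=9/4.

  seg 0: a=-1 b=-37/12 c=0 d=25/108
  seg 1: a=-4 b=19/6 c=25/12 d=-17/24
  seg 2: a=5 b=3 c=-13/6 d=13/54
S(9/4) = -1357/256

Δ: Δ0=-1, Δ1=9/2, Δ2=-4/3
row 1: diag=10, rhs=33; c'=1/5, d'=33/10
row 2: denom=10−2·1/5=48/5; d'=(-35−2·33/10)/(48/5)=-13/3
back: M2=-13/3
back: M1=33/10−1/5·-13/3=25/6
M: M0=0, M1=25/6, M2=-13/3, M3=0
seg 0: a=-1, c=M0/2=0, d=(M1−M0)/(6·3)=25/108, b=Δ0−h0·(2M0+M1)/6=-37/12
seg 1: a=-4, c=M1/2=25/12, d=(M2−M1)/(6·2)=-17/24, b=Δ1−h1·(2M1+M2)/6=19/6
seg 2: a=5, c=M2/2=-13/6, d=(M3−M2)/(6·3)=13/54, b=Δ2−h2·(2M2+M3)/6=3
t_q=9/4 → seg 0, τ=9/4; S=-1+-37/12·τ+0·τ²+25/108·τ³=-1357/256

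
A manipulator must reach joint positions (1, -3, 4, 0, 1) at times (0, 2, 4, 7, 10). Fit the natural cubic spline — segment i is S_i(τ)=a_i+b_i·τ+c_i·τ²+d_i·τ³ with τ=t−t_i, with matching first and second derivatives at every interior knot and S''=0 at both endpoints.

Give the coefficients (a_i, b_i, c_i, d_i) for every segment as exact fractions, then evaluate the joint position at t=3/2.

Δ: Δ0=-2, Δ1=7/2, Δ2=-4/3, Δ3=1/3
row 1: diag=8, rhs=33; c'=1/4, d'=33/8
row 2: denom=10−2·1/4=19/2; d'=(-29−2·33/8)/(19/2)=-149/38
row 3: denom=12−3·6/19=210/19; d'=(10−3·-149/38)/(210/19)=827/420
back: M3=827/420
back: M2=-149/38−6/19·827/420=-159/35
back: M1=33/8−1/4·-159/35=1473/280
M: M0=0, M1=1473/280, M2=-159/35, M3=827/420, M4=0
seg 0: a=1, c=M0/2=0, d=(M1−M0)/(6·2)=491/1120, b=Δ0−h0·(2M0+M1)/6=-1051/280
seg 1: a=-3, c=M1/2=1473/560, d=(M2−M1)/(6·2)=-183/224, b=Δ1−h1·(2M1+M2)/6=211/140
seg 2: a=4, c=M2/2=-159/70, d=(M3−M2)/(6·3)=547/1512, b=Δ2−h2·(2M2+M3)/6=89/40
seg 3: a=0, c=M3/2=827/840, d=(M4−M3)/(6·3)=-827/7560, b=Δ3−h3·(2M3+M4)/6=-229/140
t_q=3/2 → seg 0, τ=3/2; S=1+-1051/280·τ+0·τ²+491/1120·τ³=-4033/1280

  seg 0: a=1 b=-1051/280 c=0 d=491/1120
  seg 1: a=-3 b=211/140 c=1473/560 d=-183/224
  seg 2: a=4 b=89/40 c=-159/70 d=547/1512
  seg 3: a=0 b=-229/140 c=827/840 d=-827/7560
S(3/2) = -4033/1280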